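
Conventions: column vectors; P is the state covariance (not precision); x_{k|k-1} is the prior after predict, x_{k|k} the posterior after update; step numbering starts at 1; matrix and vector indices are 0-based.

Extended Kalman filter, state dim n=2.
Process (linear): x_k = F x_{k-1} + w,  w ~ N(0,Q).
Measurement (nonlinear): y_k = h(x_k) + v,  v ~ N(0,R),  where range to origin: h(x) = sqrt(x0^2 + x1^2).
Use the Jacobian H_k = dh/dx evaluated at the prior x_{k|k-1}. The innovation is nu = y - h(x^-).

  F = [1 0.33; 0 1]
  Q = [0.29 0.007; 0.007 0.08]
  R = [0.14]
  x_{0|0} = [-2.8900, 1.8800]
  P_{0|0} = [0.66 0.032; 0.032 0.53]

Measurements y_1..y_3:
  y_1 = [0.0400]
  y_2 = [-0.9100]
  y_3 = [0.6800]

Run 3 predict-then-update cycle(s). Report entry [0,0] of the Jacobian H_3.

step 1: x^-=[-2.2696, 1.8800]  P^-=[1.0288 0.2139; 0.2139 0.6100]  H_jac=[-0.7701 0.6379]  S=[0.7882]  K=[-0.8321; 0.2847]  nu=[-2.9071]  x^+=[0.1493, 1.0524]  P^+=[0.4831 0.4006; 0.4006 0.5461]
step 2: x^-=[0.4966, 1.0524]  P^-=[1.0970 0.5878; 0.5878 0.6261]  H_jac=[0.4268 0.9044]  S=[1.3056]  K=[0.7657; 0.6258]  nu=[-2.0737]  x^+=[-1.0913, -0.2454]  P^+=[0.3314 -0.0379; -0.0379 0.1147]
step 3: x^-=[-1.1723, -0.2454]  P^-=[0.6089 0.0070; 0.0070 0.1947]  H_jac=[-0.9788 -0.2049]  S=[0.7344]  K=[-0.8136; -0.0637]  nu=[-0.5177]  x^+=[-0.7511, -0.2124]  P^+=[0.1229 -0.0310; -0.0310 0.1918]

H_jac[0,0] = -0.9788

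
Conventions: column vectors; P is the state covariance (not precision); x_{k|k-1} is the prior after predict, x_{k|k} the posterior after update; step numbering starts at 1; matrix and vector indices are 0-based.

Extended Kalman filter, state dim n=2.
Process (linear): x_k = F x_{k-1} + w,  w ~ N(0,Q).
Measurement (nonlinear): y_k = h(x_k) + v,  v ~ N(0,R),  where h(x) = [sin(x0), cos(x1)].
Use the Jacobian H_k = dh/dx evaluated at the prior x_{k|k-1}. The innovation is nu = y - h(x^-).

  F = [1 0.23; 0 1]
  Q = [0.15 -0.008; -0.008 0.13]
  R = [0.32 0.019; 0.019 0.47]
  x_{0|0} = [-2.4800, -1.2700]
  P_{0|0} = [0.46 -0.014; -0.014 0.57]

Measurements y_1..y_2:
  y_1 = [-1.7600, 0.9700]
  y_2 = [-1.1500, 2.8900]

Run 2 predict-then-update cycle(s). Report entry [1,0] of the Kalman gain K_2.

step 1: x^-=[-2.7721, -1.2700]  P^-=[0.6337 0.1091; 0.1091 0.7000]  H_jac=[-0.9325 0.0000; 0.0000 0.9551]  S=[0.8711 -0.0782; -0.0782 1.1086]  K=[-0.6742 0.0465; -0.0631 0.5987]  nu=[-1.3989, 0.6737]  x^+=[-1.7976, -0.7784]  P^+=[0.2304 0.0094; 0.0094 0.2933]
step 2: x^-=[-1.9767, -0.7784]  P^-=[0.4003 0.0689; 0.0689 0.4233]  H_jac=[-0.3948 0.0000; 0.0000 0.7022]  S=[0.3824 -0.0001; -0.0001 0.6787]  K=[-0.4133 0.0712; -0.0710 0.4380]  nu=[-0.2312, 2.1780]  x^+=[-1.7260, 0.1918]  P^+=[0.3315 0.0365; 0.0365 0.2912]

K[1,0] = -0.0710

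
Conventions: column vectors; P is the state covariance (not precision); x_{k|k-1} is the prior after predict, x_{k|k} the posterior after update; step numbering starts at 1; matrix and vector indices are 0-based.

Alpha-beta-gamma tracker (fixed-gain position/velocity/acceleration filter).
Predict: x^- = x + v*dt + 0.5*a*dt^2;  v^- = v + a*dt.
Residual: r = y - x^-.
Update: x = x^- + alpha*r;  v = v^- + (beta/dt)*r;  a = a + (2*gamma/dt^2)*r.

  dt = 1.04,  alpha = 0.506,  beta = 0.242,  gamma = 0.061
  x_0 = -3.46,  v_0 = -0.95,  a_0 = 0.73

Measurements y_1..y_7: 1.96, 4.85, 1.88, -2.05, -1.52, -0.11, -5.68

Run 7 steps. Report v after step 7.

v_post = -3.5920

step 1: x_pred=-4.0532  r=6.0132  x^+=-1.0105  v^+=1.2084  a^+=1.4083
step 2: x_pred=1.0078  r=3.8422  x^+=2.9520  v^+=3.5671  a^+=1.8416
step 3: x_pred=7.6577  r=-5.7777  x^+=4.7342  v^+=4.1380  a^+=1.1899
step 4: x_pred=9.6812  r=-11.7312  x^+=3.7452  v^+=2.6458  a^+=-0.1333
step 5: x_pred=6.4247  r=-7.9447  x^+=2.4047  v^+=0.6585  a^+=-1.0294
step 6: x_pred=2.5328  r=-2.6428  x^+=1.1955  v^+=-1.0271  a^+=-1.3275
step 7: x_pred=-0.5905  r=-5.0895  x^+=-3.1658  v^+=-3.5920  a^+=-1.9016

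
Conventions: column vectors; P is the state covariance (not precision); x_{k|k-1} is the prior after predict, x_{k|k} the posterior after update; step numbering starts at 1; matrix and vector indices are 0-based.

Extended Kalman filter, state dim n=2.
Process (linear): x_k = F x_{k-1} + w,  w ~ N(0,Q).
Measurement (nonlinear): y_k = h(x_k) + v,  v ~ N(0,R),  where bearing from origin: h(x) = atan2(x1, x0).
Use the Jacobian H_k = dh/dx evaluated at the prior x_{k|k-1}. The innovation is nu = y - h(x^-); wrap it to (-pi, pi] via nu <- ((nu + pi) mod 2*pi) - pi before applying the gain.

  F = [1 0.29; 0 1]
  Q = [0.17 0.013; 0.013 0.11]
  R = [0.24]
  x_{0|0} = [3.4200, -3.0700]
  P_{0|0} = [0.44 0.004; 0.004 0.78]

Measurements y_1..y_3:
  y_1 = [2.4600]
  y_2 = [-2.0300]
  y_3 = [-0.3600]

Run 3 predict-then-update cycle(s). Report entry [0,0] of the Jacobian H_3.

step 1: x^-=[2.5297, -3.0700]  P^-=[0.6779 0.2432; 0.2432 0.8900]  H_jac=[0.1940 0.1599]  S=[0.3033]  K=[0.5617; 0.6246]  nu=[-2.9416]  x^+=[0.8773, -4.9072]  P^+=[0.5822 0.1368; 0.1368 0.7717]
step 2: x^-=[-0.5458, -4.9072]  P^-=[0.8964 0.3736; 0.3736 0.8817]  H_jac=[0.2013 -0.0224]  S=[0.2734]  K=[0.6294; 0.2028]  nu=[-0.3484]  x^+=[-0.7651, -4.9779]  P^+=[0.7881 0.3387; 0.3387 0.8704]
step 3: x^-=[-2.2087, -4.9779]  P^-=[1.2277 0.6041; 0.6041 0.9804]  H_jac=[0.1678 -0.0745]  S=[0.2649]  K=[0.6080; 0.1071]  nu=[1.6284]  x^+=[-1.2186, -4.8035]  P^+=[1.1298 0.5868; 0.5868 0.9774]

H_jac[0,0] = 0.1678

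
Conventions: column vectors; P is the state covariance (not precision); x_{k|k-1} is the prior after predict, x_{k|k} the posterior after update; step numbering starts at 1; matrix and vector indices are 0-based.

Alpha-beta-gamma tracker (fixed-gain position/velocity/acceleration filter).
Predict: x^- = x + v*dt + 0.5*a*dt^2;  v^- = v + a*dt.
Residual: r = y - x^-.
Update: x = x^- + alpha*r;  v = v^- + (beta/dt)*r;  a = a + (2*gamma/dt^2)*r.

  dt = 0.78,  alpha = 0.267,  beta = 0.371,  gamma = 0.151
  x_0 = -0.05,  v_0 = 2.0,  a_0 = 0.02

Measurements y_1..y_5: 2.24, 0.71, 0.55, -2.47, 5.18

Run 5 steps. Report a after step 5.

a_post = 0.6058

step 1: x_pred=1.5161  r=0.7239  x^+=1.7094  v^+=2.3599  a^+=0.3793
step 2: x_pred=3.6655  r=-2.9555  x^+=2.8764  v^+=1.2500  a^+=-1.0877
step 3: x_pred=3.5205  r=-2.9705  x^+=2.7274  v^+=-1.0113  a^+=-2.5623
step 4: x_pred=1.1592  r=-3.6292  x^+=0.1902  v^+=-4.7360  a^+=-4.3637
step 5: x_pred=-4.8314  r=10.0114  x^+=-2.1583  v^+=-3.3779  a^+=0.6058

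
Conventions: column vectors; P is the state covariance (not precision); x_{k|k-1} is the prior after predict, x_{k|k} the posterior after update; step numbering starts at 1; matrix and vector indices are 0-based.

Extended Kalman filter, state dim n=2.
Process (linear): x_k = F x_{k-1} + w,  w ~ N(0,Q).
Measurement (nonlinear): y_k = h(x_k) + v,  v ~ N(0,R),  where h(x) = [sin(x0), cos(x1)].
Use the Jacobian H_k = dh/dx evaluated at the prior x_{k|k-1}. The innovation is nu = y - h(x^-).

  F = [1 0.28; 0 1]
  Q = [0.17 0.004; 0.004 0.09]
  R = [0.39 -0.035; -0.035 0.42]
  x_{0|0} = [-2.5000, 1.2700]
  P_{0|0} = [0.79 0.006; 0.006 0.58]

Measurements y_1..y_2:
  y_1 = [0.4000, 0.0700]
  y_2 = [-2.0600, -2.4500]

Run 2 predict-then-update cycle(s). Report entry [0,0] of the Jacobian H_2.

step 1: x^-=[-2.1444, 1.2700]  P^-=[1.0088 0.1724; 0.1724 0.6700]  H_jac=[-0.5427 0.0000; 0.0000 -0.9551]  S=[0.6871 0.0544; 0.0544 1.0312]  K=[-0.7874 -0.1182; -0.0874 -0.6160]  nu=[1.2400, -0.2263]  x^+=[-3.0940, 1.3010]  P^+=[0.5583 0.0231; 0.0231 0.2677]
step 2: x^-=[-2.7298, 1.3010]  P^-=[0.7622 0.1021; 0.1021 0.3577]  H_jac=[-0.9164 0.0000; 0.0000 -0.9638]  S=[1.0301 0.0551; 0.0551 0.7522]  K=[-0.6737 -0.0814; -0.0665 -0.4534]  nu=[-1.6597, -2.7166]  x^+=[-1.3905, 2.6430]  P^+=[0.2836 0.0110; 0.0110 0.1952]

H_jac[0,0] = -0.9164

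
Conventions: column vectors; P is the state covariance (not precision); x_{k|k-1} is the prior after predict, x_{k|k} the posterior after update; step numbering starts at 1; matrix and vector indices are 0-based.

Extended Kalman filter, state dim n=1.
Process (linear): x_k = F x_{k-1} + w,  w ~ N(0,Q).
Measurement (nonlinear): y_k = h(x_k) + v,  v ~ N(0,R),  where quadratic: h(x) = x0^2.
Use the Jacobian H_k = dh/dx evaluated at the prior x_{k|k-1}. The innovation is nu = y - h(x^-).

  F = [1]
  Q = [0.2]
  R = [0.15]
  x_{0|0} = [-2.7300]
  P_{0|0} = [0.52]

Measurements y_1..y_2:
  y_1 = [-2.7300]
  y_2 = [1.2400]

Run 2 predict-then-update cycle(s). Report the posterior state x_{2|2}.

step 1: x^-=[-2.7300]  P^-=[0.7200]  H_jac=[-5.4600]  S=[21.6144]  K=[-0.1819]  nu=[-10.1829]  x^+=[-0.8779]  P^+=[0.0050]
step 2: x^-=[-0.8779]  P^-=[0.2050]  H_jac=[-1.7559]  S=[0.7820]  K=[-0.4603]  nu=[0.4692]  x^+=[-1.0939]  P^+=[0.0393]

x_post = [-1.0939]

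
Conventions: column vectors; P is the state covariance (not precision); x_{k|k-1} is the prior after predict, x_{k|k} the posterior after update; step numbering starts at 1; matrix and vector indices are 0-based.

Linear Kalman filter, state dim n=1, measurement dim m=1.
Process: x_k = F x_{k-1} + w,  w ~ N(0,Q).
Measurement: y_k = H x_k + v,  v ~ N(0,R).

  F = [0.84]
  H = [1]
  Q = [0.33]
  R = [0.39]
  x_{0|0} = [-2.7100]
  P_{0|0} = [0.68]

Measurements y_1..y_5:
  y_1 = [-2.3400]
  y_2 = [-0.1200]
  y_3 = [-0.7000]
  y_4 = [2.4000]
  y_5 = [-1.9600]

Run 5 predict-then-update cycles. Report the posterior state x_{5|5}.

step 1: x^-=[-2.2764]  P^-=[0.8098]  S=[1.1998]  K=[0.6749]  nu=[-0.0636]  x^+=[-2.3193]  P^+=[0.2632]
step 2: x^-=[-1.9482]  P^-=[0.5157]  S=[0.9057]  K=[0.5694]  nu=[1.8282]  x^+=[-0.9072]  P^+=[0.2221]
step 3: x^-=[-0.7621]  P^-=[0.4867]  S=[0.8767]  K=[0.5551]  nu=[0.0621]  x^+=[-0.7276]  P^+=[0.2165]
step 4: x^-=[-0.6112]  P^-=[0.4828]  S=[0.8728]  K=[0.5531]  nu=[3.0112]  x^+=[1.0544]  P^+=[0.2157]
step 5: x^-=[0.8857]  P^-=[0.4822]  S=[0.8722]  K=[0.5529]  nu=[-2.8457]  x^+=[-0.6876]  P^+=[0.2156]

x_post = [-0.6876]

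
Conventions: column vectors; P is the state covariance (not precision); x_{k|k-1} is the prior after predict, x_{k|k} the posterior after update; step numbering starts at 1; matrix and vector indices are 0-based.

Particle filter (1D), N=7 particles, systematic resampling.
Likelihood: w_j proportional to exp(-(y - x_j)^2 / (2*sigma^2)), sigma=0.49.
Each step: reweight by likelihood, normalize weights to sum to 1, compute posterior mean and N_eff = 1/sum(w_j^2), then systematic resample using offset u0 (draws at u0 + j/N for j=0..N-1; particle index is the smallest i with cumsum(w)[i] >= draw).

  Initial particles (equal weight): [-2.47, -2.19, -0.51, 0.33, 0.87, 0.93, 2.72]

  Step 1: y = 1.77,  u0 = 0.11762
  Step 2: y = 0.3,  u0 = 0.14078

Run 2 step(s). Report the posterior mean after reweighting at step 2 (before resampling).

post_mean = 0.9038

step 1: w=[0.0000, 0.0000, 0.0000, 0.0229, 0.3185, 0.3958, 0.2627]  mean=1.3673  Neff=3.0518  idx=[4, 4, 5, 5, 5, 6, 6]
step 2: w=[0.2182, 0.2182, 0.1878, 0.1878, 0.1878, 0.0000, 0.0000]  mean=0.9038  Neff=4.9725  idx=[0, 1, 1, 2, 3, 4, 4]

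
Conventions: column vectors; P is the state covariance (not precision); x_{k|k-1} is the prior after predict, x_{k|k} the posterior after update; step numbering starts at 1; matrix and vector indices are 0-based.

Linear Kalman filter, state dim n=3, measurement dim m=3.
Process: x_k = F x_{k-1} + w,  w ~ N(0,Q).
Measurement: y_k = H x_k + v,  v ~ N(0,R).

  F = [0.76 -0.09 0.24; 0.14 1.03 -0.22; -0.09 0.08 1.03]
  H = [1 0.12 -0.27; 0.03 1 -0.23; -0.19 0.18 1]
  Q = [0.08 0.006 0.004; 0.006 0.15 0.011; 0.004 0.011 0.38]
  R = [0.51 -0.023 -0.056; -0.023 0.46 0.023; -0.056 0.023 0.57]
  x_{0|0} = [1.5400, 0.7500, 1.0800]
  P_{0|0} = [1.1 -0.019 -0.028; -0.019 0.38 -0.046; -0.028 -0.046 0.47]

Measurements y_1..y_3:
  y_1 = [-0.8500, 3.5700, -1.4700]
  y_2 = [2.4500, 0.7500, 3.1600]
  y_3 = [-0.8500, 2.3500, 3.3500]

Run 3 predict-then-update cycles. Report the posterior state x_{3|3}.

step 1: x^-=[1.3621, 0.7505, 1.0338]  P^-=[0.7399 0.0398 0.0230; 0.0398 0.6145 -0.1291; 0.0230 -0.1291 0.8878]  S=[1.3290 0.2010 -0.4018; 0.2010 1.1836 -0.2042; -0.4018 -0.2042 1.4465]  K=[0.5859 -0.0376 0.0811; 0.0509 0.5494 0.0737; 0.0276 -0.1863 0.5761]  nu=[-2.0230, 3.0164, -2.3801]  x^+=[-0.1294, 2.1293, -0.9551]  P^+=[0.3183 -0.0208 0.0768; -0.0208 0.2543 0.0021; 0.0768 0.0021 0.3367]
step 2: x^-=[-0.5192, 2.3852, -0.8017]  P^-=[0.3161 -0.0272 0.1205; -0.0272 0.4307 -0.0319; 0.1205 -0.0319 0.7279]  S=[0.8158 0.0369 -0.1832; 0.0369 0.9409 -0.0854; -0.1832 -0.0854 1.2678]  K=[0.3669 -0.0542 0.0932; 0.0366 0.4703 0.0770; 0.0318 -0.1598 0.5453]  nu=[2.4665, -1.8040, 3.4338]  x^+=[0.8035, 1.8916, 1.4374]  P^+=[0.2056 -0.0204 0.0740; -0.0204 0.2200 0.0092; 0.0740 0.0092 0.3178]
step 3: x^-=[0.7854, 1.7446, 1.5596]  P^-=[0.2482 -0.0324 0.1212; -0.0324 0.3882 -0.0221; 0.1212 -0.0221 0.7083]  S=[0.7437 0.0202 -0.1653; 0.0202 0.8924 -0.0777; -0.1653 -0.0777 1.2481]  K=[0.3065 -0.0582 0.0916; 0.0317 0.4454 0.0752; 0.0264 -0.1568 0.5396]  nu=[-1.4237, 0.9406, 1.6256]  x^+=[0.4433, 2.2406, 2.2517]  P^+=[0.1741 -0.0207 0.0705; -0.0207 0.2088 0.0098; 0.0705 0.0098 0.3141]

x_post = [0.4433, 2.2406, 2.2517]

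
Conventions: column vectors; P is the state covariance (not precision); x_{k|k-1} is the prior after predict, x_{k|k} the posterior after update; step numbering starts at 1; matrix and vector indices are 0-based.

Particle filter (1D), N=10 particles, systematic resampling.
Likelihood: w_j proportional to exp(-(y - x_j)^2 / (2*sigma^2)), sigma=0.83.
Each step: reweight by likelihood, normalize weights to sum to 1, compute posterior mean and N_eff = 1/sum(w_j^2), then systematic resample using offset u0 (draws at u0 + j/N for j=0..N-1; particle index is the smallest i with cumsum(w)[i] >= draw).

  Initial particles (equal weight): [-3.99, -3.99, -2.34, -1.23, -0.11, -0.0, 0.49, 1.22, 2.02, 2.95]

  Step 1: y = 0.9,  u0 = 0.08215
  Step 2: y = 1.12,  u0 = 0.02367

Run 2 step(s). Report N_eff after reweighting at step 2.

step 1: w=[0.0000, 0.0000, 0.0001, 0.0111, 0.1431, 0.1667, 0.2655, 0.2785, 0.1207, 0.0142]  mean=0.7259  Neff=4.7342  idx=[4, 5, 5, 6, 6, 6, 7, 7, 8, 8]
step 2: w=[0.0514, 0.0621, 0.0621, 0.1156, 0.1156, 0.1156, 0.1531, 0.1531, 0.0857, 0.0857]  mean=0.8840  Neff=8.9267  idx=[0, 2, 3, 4, 5, 6, 6, 7, 7, 9]

N_eff = 8.9267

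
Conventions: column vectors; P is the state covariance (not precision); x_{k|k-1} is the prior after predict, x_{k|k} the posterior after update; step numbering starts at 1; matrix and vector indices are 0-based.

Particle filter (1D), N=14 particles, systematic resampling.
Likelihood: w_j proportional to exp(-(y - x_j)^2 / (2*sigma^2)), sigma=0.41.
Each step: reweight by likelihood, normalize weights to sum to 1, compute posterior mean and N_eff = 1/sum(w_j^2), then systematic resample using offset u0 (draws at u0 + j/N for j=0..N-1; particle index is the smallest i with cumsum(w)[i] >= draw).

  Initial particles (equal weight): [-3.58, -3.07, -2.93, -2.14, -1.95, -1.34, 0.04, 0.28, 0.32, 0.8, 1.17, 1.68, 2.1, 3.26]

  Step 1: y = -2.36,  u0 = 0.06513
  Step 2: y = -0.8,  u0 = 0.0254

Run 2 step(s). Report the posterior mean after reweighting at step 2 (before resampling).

post_mean = -1.4681

step 1: w=[0.0056, 0.1047, 0.1783, 0.4059, 0.2843, 0.0212, 0.0000, 0.0000, 0.0000, 0.0000, 0.0000, 0.0000, 0.0000, 0.0000]  mean=-2.3153  Neff=3.4625  idx=[1, 2, 2, 2, 3, 3, 3, 3, 3, 4, 4, 4, 4, 5]
step 2: w=[0.0000, 0.0000, 0.0000, 0.0000, 0.0092, 0.0092, 0.0092, 0.0092, 0.0092, 0.0375, 0.0375, 0.0375, 0.0375, 0.8042]  mean=-1.4681  Neff=1.5318  idx=[6, 10, 12, 13, 13, 13, 13, 13, 13, 13, 13, 13, 13, 13]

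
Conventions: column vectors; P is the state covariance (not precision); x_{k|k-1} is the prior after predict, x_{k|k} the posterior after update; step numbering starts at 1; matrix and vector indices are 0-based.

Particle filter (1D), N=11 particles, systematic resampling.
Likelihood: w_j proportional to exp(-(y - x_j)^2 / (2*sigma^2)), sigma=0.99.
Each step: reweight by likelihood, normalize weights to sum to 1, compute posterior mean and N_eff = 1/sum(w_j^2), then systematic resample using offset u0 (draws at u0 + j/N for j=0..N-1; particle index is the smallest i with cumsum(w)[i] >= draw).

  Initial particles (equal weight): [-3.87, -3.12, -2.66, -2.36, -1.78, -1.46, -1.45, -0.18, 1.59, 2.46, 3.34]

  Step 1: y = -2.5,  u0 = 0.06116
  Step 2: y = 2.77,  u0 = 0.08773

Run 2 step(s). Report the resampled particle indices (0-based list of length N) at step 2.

resampled_idx = [8, 8, 8, 8, 9, 9, 9, 10, 10, 10, 10]

step 1: w=[0.0744, 0.1593, 0.1913, 0.1918, 0.1487, 0.1116, 0.1104, 0.0124, 0.0000, 0.0000, 0.0000]  mean=-2.3363  Neff=6.6132  idx=[0, 1, 2, 2, 2, 3, 3, 4, 5, 6, 6]
step 2: w=[0.0000, 0.0001, 0.0008, 0.0008, 0.0008, 0.0040, 0.0040, 0.0709, 0.2974, 0.3105, 0.3105]  mean=-1.4868  Neff=3.4917  idx=[8, 8, 8, 8, 9, 9, 9, 10, 10, 10, 10]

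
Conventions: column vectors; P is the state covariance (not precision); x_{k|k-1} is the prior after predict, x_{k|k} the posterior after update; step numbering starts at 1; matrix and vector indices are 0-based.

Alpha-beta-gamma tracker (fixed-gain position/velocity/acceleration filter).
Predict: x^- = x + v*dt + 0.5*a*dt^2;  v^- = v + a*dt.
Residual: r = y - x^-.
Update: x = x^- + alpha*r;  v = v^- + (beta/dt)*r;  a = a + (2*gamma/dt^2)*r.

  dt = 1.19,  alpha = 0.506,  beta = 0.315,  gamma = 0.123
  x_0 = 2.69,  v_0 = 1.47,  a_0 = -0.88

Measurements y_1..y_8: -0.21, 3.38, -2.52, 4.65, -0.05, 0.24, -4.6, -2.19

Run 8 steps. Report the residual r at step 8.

resid = -2.1410

step 1: x_pred=3.8162  r=-4.0262  x^+=1.7790  v^+=-0.6430  a^+=-1.5794
step 2: x_pred=-0.1045  r=3.4845  x^+=1.6587  v^+=-1.6001  a^+=-0.9741
step 3: x_pred=-0.9352  r=-1.5848  x^+=-1.7371  v^+=-3.1788  a^+=-1.2494
step 4: x_pred=-6.4045  r=11.0545  x^+=-0.8109  v^+=-1.7394  a^+=0.6709
step 5: x_pred=-2.4058  r=2.3558  x^+=-1.2138  v^+=-0.3174  a^+=1.0802
step 6: x_pred=-0.8267  r=1.0667  x^+=-0.2869  v^+=1.2504  a^+=1.2655
step 7: x_pred=2.0970  r=-6.6970  x^+=-1.2917  v^+=0.9835  a^+=0.1021
step 8: x_pred=-0.0490  r=-2.1410  x^+=-1.1323  v^+=0.5383  a^+=-0.2698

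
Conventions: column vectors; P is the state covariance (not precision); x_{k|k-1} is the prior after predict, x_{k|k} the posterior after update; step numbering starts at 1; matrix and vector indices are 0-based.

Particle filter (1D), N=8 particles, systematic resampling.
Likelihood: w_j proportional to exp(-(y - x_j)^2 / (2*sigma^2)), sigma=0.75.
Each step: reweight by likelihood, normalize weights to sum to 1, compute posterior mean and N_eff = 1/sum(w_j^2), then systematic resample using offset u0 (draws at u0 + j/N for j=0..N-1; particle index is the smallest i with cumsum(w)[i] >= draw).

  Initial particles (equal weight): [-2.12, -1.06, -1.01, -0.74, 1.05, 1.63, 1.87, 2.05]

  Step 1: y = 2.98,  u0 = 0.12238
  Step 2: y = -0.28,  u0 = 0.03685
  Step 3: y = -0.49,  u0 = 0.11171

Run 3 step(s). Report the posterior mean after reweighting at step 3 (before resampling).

step 1: w=[0.0000, 0.0000, 0.0000, 0.0000, 0.0353, 0.1917, 0.3240, 0.4490]  mean=1.8758  Neff=2.9023  idx=[5, 6, 6, 6, 7, 7, 7, 7]
step 2: w=[0.3243, 0.1364, 0.1364, 0.1364, 0.0666, 0.0666, 0.0666, 0.0666]  mean=1.8401  Neff=5.5940  idx=[0, 0, 0, 1, 2, 3, 4, 6]
step 3: w=[0.2220, 0.2220, 0.2220, 0.0854, 0.0854, 0.0854, 0.0390, 0.0390]  mean=1.7242  Neff=5.7892  idx=[0, 1, 1, 2, 2, 3, 5, 7]

post_mean = 1.7242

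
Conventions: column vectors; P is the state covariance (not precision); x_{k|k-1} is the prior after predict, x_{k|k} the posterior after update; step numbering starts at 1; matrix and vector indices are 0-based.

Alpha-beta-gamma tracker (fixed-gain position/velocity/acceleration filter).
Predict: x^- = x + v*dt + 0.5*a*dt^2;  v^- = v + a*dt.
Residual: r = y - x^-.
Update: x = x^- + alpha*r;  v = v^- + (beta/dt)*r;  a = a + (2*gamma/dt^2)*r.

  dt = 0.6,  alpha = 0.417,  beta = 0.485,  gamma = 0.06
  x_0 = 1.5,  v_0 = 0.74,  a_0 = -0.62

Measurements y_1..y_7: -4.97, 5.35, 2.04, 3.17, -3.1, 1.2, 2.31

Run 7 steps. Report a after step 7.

step 1: x_pred=1.8324  r=-6.8024  x^+=-1.0042  v^+=-5.1306  a^+=-2.8875
step 2: x_pred=-4.6023  r=9.9523  x^+=-0.4522  v^+=1.1817  a^+=0.4300
step 3: x_pred=0.3342  r=1.7058  x^+=1.0455  v^+=2.8185  a^+=0.9986
step 4: x_pred=2.9164  r=0.2536  x^+=3.0221  v^+=3.6227  a^+=1.0831
step 5: x_pred=5.3907  r=-8.4907  x^+=1.8501  v^+=-2.5908  a^+=-1.7471
step 6: x_pred=-0.0189  r=1.2189  x^+=0.4894  v^+=-2.6538  a^+=-1.3408
step 7: x_pred=-1.3442  r=3.6542  x^+=0.1796  v^+=-0.5045  a^+=-0.1228

a_post = -0.1228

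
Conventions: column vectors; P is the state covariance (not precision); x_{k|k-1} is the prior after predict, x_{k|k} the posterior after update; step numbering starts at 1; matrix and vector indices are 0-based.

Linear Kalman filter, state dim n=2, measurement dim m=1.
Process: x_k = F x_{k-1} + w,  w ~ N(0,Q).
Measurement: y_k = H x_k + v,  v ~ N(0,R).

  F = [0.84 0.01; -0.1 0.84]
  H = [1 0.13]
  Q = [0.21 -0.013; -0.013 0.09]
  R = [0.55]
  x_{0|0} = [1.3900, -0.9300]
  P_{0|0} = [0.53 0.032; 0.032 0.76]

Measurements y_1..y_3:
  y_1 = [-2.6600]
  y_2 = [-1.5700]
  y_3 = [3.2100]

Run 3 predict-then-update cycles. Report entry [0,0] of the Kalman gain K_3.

step 1: x^-=[1.1583, -0.9202]  P^-=[0.5846 -0.0286; -0.0286 0.6262]  S=[1.1377]  K=[0.5105; 0.0464]  nu=[-3.6987]  x^+=[-0.7300, -1.0919]  P^+=[0.2880 -0.0556; -0.0556 0.6237]
step 2: x^-=[-0.6242, -0.8442]  P^-=[0.4124 -0.0711; -0.0711 0.5423]  S=[0.9530]  K=[0.4230; -0.0006]  nu=[-0.8361]  x^+=[-0.9778, -0.8437]  P^+=[0.2418 -0.0708; -0.0708 0.5423]
step 3: x^-=[-0.8298, -0.6109]  P^-=[0.3795 -0.0787; -0.0787 0.4870]  S=[0.9173]  K=[0.4026; -0.0168]  nu=[4.1192]  x^+=[0.8285, -0.6799]  P^+=[0.2308 -0.0725; -0.0725 0.4867]

K[0,0] = 0.4026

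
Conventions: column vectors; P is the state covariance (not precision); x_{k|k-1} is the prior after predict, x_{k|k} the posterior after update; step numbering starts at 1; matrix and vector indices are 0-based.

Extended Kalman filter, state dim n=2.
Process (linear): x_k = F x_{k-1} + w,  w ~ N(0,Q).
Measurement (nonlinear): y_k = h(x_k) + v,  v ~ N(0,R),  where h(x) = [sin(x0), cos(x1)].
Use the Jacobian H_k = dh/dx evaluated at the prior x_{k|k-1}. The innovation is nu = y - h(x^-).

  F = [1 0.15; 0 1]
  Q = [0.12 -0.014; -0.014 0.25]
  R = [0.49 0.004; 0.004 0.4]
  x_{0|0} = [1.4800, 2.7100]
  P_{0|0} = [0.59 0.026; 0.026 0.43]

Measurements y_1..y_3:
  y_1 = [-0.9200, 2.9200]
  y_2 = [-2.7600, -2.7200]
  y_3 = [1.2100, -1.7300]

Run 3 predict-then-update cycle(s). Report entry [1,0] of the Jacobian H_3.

H_jac[1,0] = 0.0000

step 1: x^-=[1.8865, 2.7100]  P^-=[0.7275 0.0765; 0.0765 0.6800]  H_jac=[-0.3105 0.0000; 0.0000 -0.4183]  S=[0.5601 0.0139; 0.0139 0.5190]  K=[-0.4020 -0.0509; -0.0288 -0.5473]  nu=[-1.8706, 3.8283]  x^+=[2.4437, 0.6685]  P^+=[0.6351 0.0525; 0.0525 0.5236]
step 2: x^-=[2.5440, 0.6685]  P^-=[0.7826 0.1170; 0.1170 0.7736]  H_jac=[-0.8267 0.0000; 0.0000 -0.6198]  S=[1.0248 0.0640; 0.0640 0.6972]  K=[-0.6284 -0.0464; -0.0518 -0.6830]  nu=[-3.3227, -3.5047]  x^+=[4.7945, 3.2343]  P^+=[0.3727 0.0340; 0.0340 0.4411]
step 3: x^-=[5.2796, 3.2343]  P^-=[0.5128 0.0862; 0.0862 0.6911]  H_jac=[0.5373 0.0000; 0.0000 0.0926]  S=[0.6380 0.0083; 0.0083 0.4059]  K=[0.4317 0.0108; 0.0705 0.1562]  nu=[2.0534, -0.7343]  x^+=[6.1581, 3.2644]  P^+=[0.3938 0.0655; 0.0655 0.6778]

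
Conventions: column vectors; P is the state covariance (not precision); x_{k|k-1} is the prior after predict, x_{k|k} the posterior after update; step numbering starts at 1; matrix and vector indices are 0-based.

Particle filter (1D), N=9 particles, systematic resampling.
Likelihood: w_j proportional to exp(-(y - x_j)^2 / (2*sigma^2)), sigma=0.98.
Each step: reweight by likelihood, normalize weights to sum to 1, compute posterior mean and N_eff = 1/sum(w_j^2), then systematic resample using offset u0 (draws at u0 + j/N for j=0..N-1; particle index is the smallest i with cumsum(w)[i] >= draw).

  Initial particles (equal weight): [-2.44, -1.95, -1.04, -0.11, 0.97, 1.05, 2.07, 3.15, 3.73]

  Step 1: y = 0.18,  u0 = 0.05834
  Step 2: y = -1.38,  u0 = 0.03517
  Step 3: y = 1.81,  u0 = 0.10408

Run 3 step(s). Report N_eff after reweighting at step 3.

N_eff = 4.2267

step 1: w=[0.0090, 0.0304, 0.1484, 0.3083, 0.2328, 0.2172, 0.0502, 0.0033, 0.0005]  mean=0.3002  Neff=4.5048  idx=[2, 2, 3, 3, 4, 4, 4, 5, 6]
step 2: w=[0.3176, 0.3176, 0.1457, 0.1457, 0.0190, 0.0190, 0.0190, 0.0156, 0.0007]  mean=-0.6196  Neff=4.0723  idx=[0, 0, 0, 1, 1, 1, 2, 3, 3]
step 3: w=[0.0276, 0.0276, 0.0276, 0.0276, 0.0276, 0.0276, 0.2781, 0.2781, 0.2781]  mean=-0.2641  Neff=4.2267  idx=[3, 6, 6, 6, 7, 7, 8, 8, 8]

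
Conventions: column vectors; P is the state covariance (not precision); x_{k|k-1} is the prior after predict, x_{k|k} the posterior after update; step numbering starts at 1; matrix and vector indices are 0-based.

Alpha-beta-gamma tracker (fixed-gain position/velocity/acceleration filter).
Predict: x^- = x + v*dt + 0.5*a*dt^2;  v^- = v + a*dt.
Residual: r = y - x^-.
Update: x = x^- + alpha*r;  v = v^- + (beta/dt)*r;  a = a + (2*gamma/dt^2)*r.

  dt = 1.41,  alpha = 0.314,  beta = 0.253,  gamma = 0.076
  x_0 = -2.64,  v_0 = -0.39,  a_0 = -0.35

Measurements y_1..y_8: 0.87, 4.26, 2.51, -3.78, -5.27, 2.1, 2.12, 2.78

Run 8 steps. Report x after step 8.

x_post = -1.3492

step 1: x_pred=-3.5378  r=4.4078  x^+=-2.1538  v^+=-0.0926  a^+=-0.0130
step 2: x_pred=-2.2972  r=6.5572  x^+=-0.2383  v^+=1.0657  a^+=0.4883
step 3: x_pred=1.7497  r=0.7603  x^+=1.9885  v^+=1.8906  a^+=0.5465
step 4: x_pred=5.1974  r=-8.9774  x^+=2.3785  v^+=1.0503  a^+=-0.1399
step 5: x_pred=3.7203  r=-8.9903  x^+=0.8974  v^+=-0.7602  a^+=-0.8273
step 6: x_pred=-0.9968  r=3.0968  x^+=-0.0244  v^+=-1.3709  a^+=-0.5905
step 7: x_pred=-2.5444  r=4.6644  x^+=-1.0798  v^+=-1.3666  a^+=-0.2339
step 8: x_pred=-3.2392  r=6.0192  x^+=-1.3492  v^+=-0.6163  a^+=0.2263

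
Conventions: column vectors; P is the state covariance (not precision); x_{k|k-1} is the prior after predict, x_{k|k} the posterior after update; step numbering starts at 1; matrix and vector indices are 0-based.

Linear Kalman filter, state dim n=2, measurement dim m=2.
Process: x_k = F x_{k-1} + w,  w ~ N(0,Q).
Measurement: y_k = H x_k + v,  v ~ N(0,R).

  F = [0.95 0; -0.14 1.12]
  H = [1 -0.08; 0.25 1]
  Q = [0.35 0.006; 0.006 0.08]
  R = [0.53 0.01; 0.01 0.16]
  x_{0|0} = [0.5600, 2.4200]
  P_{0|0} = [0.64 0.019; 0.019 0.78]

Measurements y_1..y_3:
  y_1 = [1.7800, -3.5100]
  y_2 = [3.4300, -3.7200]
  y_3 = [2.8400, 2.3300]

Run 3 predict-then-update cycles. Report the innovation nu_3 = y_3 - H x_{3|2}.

step 1: x^-=[0.5320, 2.6320]  P^-=[0.9276 -0.0589; -0.0589 1.0650]  S=[1.4738 0.0990; 0.0990 1.2535]  K=[0.6266 0.0885; -0.1549 0.8501]  nu=[1.4586, -6.2750]  x^+=[0.8904, -2.9282]  P^+=[0.3281 -0.0616; -0.0616 0.1499]
step 2: x^-=[0.8459, -3.4042]  P^-=[0.6461 -0.1032; -0.1032 0.2937]  S=[1.1945 0.0469; 0.0469 0.4425]  K=[0.5449 0.0741; -0.1304 0.6193]  nu=[2.3117, -0.5273]  x^+=[2.0665, -4.0321]  P^+=[0.2852 -0.0540; -0.0540 0.1113]
step 3: x^-=[1.9632, -4.8053]  P^-=[0.6074 -0.0894; -0.0894 0.2421]  S=[1.1533 0.0549; 0.0549 0.3954]  K=[0.5289 0.0846; -0.1216 0.5727]  nu=[0.4924, 6.6445]  x^+=[2.7855, -1.0598]  P^+=[0.2771 -0.0505; -0.0505 0.1030]

innov = [0.4924, 6.6445]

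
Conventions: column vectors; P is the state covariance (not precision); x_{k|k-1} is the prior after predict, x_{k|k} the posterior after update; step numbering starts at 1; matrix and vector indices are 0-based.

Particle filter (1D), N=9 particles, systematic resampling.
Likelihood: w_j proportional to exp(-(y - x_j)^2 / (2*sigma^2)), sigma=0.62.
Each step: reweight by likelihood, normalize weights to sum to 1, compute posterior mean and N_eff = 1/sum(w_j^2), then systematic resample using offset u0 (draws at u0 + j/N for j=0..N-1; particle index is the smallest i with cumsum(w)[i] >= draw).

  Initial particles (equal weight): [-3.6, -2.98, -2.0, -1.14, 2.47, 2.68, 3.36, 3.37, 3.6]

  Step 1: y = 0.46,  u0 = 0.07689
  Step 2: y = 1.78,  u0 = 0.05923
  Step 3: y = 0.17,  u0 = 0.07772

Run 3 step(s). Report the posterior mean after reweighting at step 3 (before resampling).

post_mean = 2.5072

step 1: w=[0.0000, 0.0000, 0.0089, 0.8309, 0.1212, 0.0382, 0.0004, 0.0004, 0.0001]  mean=-0.5605  Neff=1.4151  idx=[3, 3, 3, 3, 3, 3, 3, 4, 5]
step 2: w=[0.0000, 0.0000, 0.0000, 0.0000, 0.0000, 0.0000, 0.0000, 0.6068, 0.3930]  mean=2.5521  Neff=1.9130  idx=[7, 7, 7, 7, 7, 8, 8, 8, 8]
step 3: w=[0.1646, 0.1646, 0.1646, 0.1646, 0.1646, 0.0442, 0.0442, 0.0442, 0.0442]  mean=2.5072  Neff=6.9781  idx=[0, 1, 1, 2, 3, 3, 4, 5, 8]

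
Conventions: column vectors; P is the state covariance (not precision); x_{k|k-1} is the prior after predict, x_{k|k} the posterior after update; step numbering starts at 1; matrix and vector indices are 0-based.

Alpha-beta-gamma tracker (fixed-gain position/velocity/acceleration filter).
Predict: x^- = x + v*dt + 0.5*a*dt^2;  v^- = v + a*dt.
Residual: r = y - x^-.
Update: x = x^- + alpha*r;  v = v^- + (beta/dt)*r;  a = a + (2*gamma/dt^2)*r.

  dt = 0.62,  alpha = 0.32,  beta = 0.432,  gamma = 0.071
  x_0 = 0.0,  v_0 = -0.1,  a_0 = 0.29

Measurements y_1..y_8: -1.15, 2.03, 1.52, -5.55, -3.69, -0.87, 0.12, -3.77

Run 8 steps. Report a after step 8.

a_post = 1.7399

step 1: x_pred=-0.0063  r=-1.1437  x^+=-0.3723  v^+=-0.7171  a^+=-0.1325
step 2: x_pred=-0.8423  r=2.8723  x^+=0.0768  v^+=1.2021  a^+=0.9286
step 3: x_pred=1.0006  r=0.5194  x^+=1.1668  v^+=2.1397  a^+=1.1204
step 4: x_pred=2.7088  r=-8.2588  x^+=0.0660  v^+=-2.9201  a^+=-1.9304
step 5: x_pred=-2.1155  r=-1.5745  x^+=-2.6194  v^+=-5.2140  a^+=-2.5120
step 6: x_pred=-6.3349  r=5.4649  x^+=-4.5861  v^+=-2.9637  a^+=-0.4933
step 7: x_pred=-6.5184  r=6.6384  x^+=-4.3941  v^+=1.3559  a^+=1.9590
step 8: x_pred=-3.1769  r=-0.5931  x^+=-3.3667  v^+=2.1573  a^+=1.7399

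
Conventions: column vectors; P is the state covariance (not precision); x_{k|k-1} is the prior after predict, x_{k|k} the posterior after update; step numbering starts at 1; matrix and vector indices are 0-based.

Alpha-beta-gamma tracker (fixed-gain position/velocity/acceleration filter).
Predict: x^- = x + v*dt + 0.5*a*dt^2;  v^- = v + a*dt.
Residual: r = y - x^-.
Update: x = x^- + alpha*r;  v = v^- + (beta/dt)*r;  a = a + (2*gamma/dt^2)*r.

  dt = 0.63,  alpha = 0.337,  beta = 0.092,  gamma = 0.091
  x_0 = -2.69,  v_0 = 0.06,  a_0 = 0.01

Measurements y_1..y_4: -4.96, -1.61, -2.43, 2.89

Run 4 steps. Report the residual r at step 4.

resid = 6.2241

step 1: x_pred=-2.6502  r=-2.3098  x^+=-3.4286  v^+=-0.2710  a^+=-1.0492
step 2: x_pred=-3.8075  r=2.1975  x^+=-3.0670  v^+=-0.6111  a^+=-0.0415
step 3: x_pred=-3.4602  r=1.0302  x^+=-3.1130  v^+=-0.4867  a^+=0.4309
step 4: x_pred=-3.3341  r=6.2241  x^+=-1.2366  v^+=0.6937  a^+=3.2850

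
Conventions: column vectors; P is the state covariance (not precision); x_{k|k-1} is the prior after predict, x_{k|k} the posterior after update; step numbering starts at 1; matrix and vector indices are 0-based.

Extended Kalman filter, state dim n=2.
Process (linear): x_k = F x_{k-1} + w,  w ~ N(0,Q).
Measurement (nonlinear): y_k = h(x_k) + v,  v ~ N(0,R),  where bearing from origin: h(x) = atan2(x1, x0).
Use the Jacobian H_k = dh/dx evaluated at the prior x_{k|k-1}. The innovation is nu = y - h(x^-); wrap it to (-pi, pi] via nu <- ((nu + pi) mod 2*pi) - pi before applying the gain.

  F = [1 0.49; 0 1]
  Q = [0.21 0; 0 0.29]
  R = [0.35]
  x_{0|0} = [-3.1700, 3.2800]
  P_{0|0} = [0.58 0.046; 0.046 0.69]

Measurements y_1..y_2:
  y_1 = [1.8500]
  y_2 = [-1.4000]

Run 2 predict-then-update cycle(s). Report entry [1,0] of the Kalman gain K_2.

K[1,0] = -0.3828

step 1: x^-=[-1.5628, 3.2800]  P^-=[1.0007 0.3841; 0.3841 0.9800]  H_jac=[-0.2485 -0.1184]  S=[0.4481]  K=[-0.6564; -0.4719]  nu=[-0.1654]  x^+=[-1.4542, 3.3581]  P^+=[0.8077 0.2453; 0.2453 0.8802]
step 2: x^-=[0.1912, 3.3581]  P^-=[1.4694 0.6766; 0.6766 1.1702]  H_jac=[-0.2968 0.0169]  S=[0.4730]  K=[-0.8979; -0.3828]  nu=[-2.9139]  x^+=[2.8077, 4.4734]  P^+=[1.0881 0.5140; 0.5140 1.1009]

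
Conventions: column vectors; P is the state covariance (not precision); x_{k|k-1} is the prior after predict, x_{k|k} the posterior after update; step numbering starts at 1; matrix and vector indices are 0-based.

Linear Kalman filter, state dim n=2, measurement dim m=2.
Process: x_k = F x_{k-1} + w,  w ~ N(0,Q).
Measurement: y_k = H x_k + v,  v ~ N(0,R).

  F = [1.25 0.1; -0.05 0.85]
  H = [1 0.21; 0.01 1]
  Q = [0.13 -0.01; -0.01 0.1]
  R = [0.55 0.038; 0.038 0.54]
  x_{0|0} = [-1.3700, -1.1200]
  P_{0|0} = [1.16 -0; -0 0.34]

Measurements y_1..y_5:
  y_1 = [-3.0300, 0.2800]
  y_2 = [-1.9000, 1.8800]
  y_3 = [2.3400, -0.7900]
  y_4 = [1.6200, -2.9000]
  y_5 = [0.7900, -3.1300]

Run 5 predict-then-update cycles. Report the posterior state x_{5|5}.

x_post = [1.2050, -1.4159]

step 1: x^-=[-1.8245, -0.8835]  P^-=[1.9459 -0.0536; -0.0536 0.3486]  S=[2.4888 0.0769; 0.0769 0.8877]  K=[0.7806 -0.1061; -0.0043 0.3924]  nu=[-1.0200, 1.1817]  x^+=[-2.7461, -0.4154]  P^+=[0.4320 -0.0320; -0.0320 0.2121]
step 2: x^-=[-3.4742, -0.2158]  P^-=[0.7992 -0.0528; -0.0528 0.2570]  S=[1.3383 0.0471; 0.0471 0.7960]  K=[0.5921 -0.0913; -0.0105 0.3228]  nu=[1.6195, 2.1305]  x^+=[-2.7098, 0.4550]  P^+=[0.3285 -0.0301; -0.0301 0.1742]
step 3: x^-=[-3.3418, 0.5223]  P^-=[0.6375 -0.0475; -0.0475 0.2293]  S=[1.1776 0.0449; 0.0449 0.7684]  K=[0.5361 -0.0849; -0.0108 0.2984]  nu=[5.5721, -1.2789]  x^+=[-0.2461, 0.0802]  P^+=[0.2976 -0.0284; -0.0284 0.1610]
step 4: x^-=[-0.2996, 0.0805]  P^-=[0.5895 -0.0450; -0.0450 0.2195]  S=[1.1303 0.0449; 0.0449 0.7586]  K=[0.5164 -0.0821; -0.0105 0.2893]  nu=[1.9027, -2.9775]  x^+=[0.9275, -0.8010]  P^+=[0.2867 -0.0276; -0.0276 0.1561]
step 5: x^-=[1.0793, -0.7272]  P^-=[0.5727 -0.0438; -0.0438 0.2159]  S=[1.1138 0.0452; 0.0452 0.7550]  K=[0.5092 -0.0809; -0.0102 0.2859]  nu=[-0.1365, -2.4135]  x^+=[1.2050, -1.4159]  P^+=[0.2827 -0.0272; -0.0272 0.1543]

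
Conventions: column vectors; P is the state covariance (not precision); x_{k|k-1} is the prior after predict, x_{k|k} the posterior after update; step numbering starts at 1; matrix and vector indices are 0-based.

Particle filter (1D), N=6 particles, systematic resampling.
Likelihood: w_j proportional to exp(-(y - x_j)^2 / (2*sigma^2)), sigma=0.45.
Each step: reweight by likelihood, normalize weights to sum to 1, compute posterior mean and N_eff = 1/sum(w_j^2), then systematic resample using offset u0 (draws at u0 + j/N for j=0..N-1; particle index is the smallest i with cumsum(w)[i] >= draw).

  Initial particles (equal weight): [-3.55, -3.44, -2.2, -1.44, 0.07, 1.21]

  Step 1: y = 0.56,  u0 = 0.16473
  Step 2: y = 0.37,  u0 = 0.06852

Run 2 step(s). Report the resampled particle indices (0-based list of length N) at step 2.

step 1: w=[0.0000, 0.0000, 0.0000, 0.0001, 0.6107, 0.3893]  mean=0.5137  Neff=1.9067  idx=[4, 4, 4, 5, 5, 5]
step 2: w=[0.2735, 0.2735, 0.2735, 0.0598, 0.0598, 0.0598]  mean=0.2746  Neff=4.2524  idx=[0, 0, 1, 2, 2, 4]

resampled_idx = [0, 0, 1, 2, 2, 4]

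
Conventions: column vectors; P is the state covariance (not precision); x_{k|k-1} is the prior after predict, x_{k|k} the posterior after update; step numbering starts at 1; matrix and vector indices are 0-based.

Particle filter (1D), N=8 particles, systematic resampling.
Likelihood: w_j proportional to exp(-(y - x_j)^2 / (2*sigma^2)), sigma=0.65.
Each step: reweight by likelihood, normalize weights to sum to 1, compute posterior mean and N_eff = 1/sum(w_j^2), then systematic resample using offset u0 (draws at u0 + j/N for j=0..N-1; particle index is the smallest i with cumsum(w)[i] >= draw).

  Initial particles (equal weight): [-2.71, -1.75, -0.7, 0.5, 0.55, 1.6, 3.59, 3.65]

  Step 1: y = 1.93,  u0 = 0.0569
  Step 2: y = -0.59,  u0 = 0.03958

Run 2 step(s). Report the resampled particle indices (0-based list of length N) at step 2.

step 1: w=[0.0000, 0.0000, 0.0002, 0.0779, 0.0920, 0.7699, 0.0336, 0.0264]  mean=1.5382  Neff=1.6417  idx=[3, 5, 5, 5, 5, 5, 5, 5]
step 2: w=[0.9108, 0.0127, 0.0127, 0.0127, 0.0127, 0.0127, 0.0127, 0.0127]  mean=0.5981  Neff=1.2037  idx=[0, 0, 0, 0, 0, 0, 0, 1]

resampled_idx = [0, 0, 0, 0, 0, 0, 0, 1]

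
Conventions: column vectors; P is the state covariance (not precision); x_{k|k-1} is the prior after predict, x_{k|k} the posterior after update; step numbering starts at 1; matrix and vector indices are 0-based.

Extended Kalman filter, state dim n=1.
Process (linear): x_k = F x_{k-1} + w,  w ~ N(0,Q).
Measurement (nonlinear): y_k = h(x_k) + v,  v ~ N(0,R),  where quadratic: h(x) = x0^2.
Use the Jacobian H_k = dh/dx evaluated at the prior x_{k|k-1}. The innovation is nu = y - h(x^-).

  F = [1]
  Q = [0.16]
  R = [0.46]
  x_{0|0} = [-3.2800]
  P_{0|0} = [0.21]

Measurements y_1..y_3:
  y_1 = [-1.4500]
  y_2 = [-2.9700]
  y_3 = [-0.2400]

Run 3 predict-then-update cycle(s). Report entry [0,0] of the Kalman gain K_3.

step 1: x^-=[-3.2800]  P^-=[0.3700]  H_jac=[-6.5600]  S=[16.3824]  K=[-0.1482]  nu=[-12.2084]  x^+=[-1.4712]  P^+=[0.0104]
step 2: x^-=[-1.4712]  P^-=[0.1704]  H_jac=[-2.9424]  S=[1.9352]  K=[-0.2591]  nu=[-5.1345]  x^+=[-0.1410]  P^+=[0.0405]
step 3: x^-=[-0.1410]  P^-=[0.2005]  H_jac=[-0.2820]  S=[0.4759]  K=[-0.1188]  nu=[-0.2599]  x^+=[-0.1101]  P^+=[0.1938]

K[0,0] = -0.1188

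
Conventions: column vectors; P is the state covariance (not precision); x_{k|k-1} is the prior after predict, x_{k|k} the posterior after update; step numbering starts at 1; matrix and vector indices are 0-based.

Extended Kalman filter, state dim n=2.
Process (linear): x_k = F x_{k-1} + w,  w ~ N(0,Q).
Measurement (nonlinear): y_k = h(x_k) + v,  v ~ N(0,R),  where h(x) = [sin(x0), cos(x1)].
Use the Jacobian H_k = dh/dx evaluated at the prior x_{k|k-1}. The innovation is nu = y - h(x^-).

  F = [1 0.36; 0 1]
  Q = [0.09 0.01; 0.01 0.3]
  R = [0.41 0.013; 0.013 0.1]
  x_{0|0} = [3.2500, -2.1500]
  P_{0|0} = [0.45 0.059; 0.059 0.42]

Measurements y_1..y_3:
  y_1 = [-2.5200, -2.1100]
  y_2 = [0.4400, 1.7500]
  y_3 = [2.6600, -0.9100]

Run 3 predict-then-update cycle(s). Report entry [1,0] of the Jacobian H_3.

step 1: x^-=[2.4760, -2.1500]  P^-=[0.6369 0.2202; 0.2202 0.7200]  H_jac=[-0.7866 0.0000; 0.0000 0.8369]  S=[0.8040 -0.1319; -0.1319 0.6043]  K=[-0.5943 0.1752; -0.0537 0.9854]  nu=[-3.1375, -1.5626]  x^+=[4.0669, -3.5214]  P^+=[0.3069 0.0117; 0.0117 0.1169]
step 2: x^-=[2.7992, -3.5214]  P^-=[0.4205 0.0638; 0.0638 0.4169]  H_jac=[-0.9420 0.0000; 0.0000 -0.3707]  S=[0.7831 0.0353; 0.0353 0.1573]  K=[-0.5041 -0.0373; -0.0328 -0.9752]  nu=[0.1043, 2.6787]  x^+=[2.6467, -6.1373]  P^+=[0.2199 0.0277; 0.0277 0.2642]
step 3: x^-=[0.4373, -6.1373]  P^-=[0.3641 0.1328; 0.1328 0.5642]  H_jac=[0.9059 0.0000; 0.0000 -0.1454]  S=[0.7088 -0.0045; -0.0045 0.1119]  K=[0.4644 -0.1539; 0.1652 -0.7263]  nu=[2.2365, -1.8994]  x^+=[1.7683, -4.3883]  P^+=[0.2080 0.0643; 0.0643 0.4847]

H_jac[1,0] = 0.0000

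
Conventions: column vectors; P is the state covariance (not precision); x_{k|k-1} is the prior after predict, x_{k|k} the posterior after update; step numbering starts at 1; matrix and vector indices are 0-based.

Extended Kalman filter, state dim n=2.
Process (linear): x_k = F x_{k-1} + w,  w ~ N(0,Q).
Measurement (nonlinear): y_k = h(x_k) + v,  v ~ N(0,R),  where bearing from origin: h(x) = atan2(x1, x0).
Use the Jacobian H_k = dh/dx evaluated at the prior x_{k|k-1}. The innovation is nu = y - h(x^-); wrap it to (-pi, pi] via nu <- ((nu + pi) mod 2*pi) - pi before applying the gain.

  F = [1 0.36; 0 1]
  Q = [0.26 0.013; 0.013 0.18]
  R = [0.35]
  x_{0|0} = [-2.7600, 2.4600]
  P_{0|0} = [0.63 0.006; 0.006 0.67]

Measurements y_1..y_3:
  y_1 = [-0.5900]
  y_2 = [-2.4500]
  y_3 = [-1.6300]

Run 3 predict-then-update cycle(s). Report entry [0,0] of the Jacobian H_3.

step 1: x^-=[-1.8744, 2.4600]  P^-=[0.9812 0.2602; 0.2602 0.8500]  H_jac=[-0.2572 -0.1960]  S=[0.4738]  K=[-0.6403; -0.4928]  nu=[-2.8119]  x^+=[-0.0741, 3.8458]  P^+=[0.7869 0.1107; 0.1107 0.7349]
step 2: x^-=[1.3104, 3.8458]  P^-=[1.2219 0.3883; 0.3883 0.9149]  H_jac=[-0.2330 0.0794]  S=[0.4077]  K=[-0.6226; -0.0437]  nu=[2.5908]  x^+=[-0.3026, 3.7325]  P^+=[1.0639 0.3772; 0.3772 0.9141]
step 3: x^-=[1.0411, 3.7325]  P^-=[1.7139 0.7193; 0.7193 1.0941]  H_jac=[-0.2486 0.0693]  S=[0.4364]  K=[-0.8620; -0.2359]  nu=[-2.9288]  x^+=[3.5658, 4.4234]  P^+=[1.3896 0.6305; 0.6305 1.0699]

H_jac[0,0] = -0.2486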